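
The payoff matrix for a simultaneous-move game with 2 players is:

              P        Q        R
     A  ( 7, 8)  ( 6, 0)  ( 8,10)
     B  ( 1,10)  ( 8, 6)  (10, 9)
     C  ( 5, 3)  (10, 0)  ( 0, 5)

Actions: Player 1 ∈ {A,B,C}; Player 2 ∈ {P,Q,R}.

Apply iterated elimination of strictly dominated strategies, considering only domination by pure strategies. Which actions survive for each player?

P2 drop Q (P beats it: A:8>0 B:10>6 C:3>0)
P1 drop C (A beats it: P:7>5 R:8>0)
P1→{A,B} P2→{P,R}

Remaining: P1:{A,B} P2:{P,R}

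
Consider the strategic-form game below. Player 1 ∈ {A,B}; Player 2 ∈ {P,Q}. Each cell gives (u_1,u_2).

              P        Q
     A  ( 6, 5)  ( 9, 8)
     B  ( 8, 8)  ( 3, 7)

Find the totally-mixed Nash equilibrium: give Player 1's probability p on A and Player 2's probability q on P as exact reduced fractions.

P1 indiff ⇒ q·6+(1-q)·9 = q·8+(1-q)·3 ⇒ q(-2) = (1-q)(-6) ⇒ q = 3/4
P2 indiff ⇒ p·5+(1-p)·8 = p·8+(1-p)·7 ⇒ p(-3) = (1-p)(-1) ⇒ p = 1/4

(p,q) = (1/4, 3/4)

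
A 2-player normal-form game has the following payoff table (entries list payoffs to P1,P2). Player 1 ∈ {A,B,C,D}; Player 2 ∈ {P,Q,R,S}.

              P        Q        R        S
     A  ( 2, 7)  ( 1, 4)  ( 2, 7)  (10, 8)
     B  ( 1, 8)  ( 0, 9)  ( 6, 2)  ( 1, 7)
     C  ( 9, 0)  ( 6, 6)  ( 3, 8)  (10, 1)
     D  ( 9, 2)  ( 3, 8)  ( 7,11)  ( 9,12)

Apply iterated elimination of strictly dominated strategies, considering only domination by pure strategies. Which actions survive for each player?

P1 drop B (D beats it: P:9>1 Q:3>0 R:7>6 S:9>1)
P2 drop P (S beats it: A:8>7 C:1>0 D:12>2)
P2 drop Q (R beats it: A:7>4 C:8>6 D:11>8)
P1→{A,C,D} P2→{R,S}

Remaining: P1:{A,C,D} P2:{R,S}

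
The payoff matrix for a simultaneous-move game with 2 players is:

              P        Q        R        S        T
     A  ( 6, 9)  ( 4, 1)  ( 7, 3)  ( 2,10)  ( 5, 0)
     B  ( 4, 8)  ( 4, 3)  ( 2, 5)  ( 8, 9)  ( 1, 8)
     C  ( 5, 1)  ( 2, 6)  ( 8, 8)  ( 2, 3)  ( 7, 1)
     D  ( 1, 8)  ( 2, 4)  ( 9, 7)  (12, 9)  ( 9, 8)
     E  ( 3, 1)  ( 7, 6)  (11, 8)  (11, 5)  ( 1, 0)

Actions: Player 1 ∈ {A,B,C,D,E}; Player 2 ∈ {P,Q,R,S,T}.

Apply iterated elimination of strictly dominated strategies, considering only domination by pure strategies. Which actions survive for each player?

P2 drop P (S beats it: A:10>9 B:9>8 C:3>1 D:9>8 E:5>1)
P2 drop Q (R beats it: A:3>1 B:5>3 C:8>6 D:7>4 E:8>6)
P1 drop A (D beats it: R:9>7 S:12>2 T:9>5)
P1 drop B (D beats it: R:9>2 S:12>8 T:9>1)
P1 drop C (D beats it: R:9>8 S:12>2 T:9>7)
P2 drop T (S beats it: D:9>8 E:5>0)
P1→{D,E} P2→{R,S}

Survivors P1:{D,E} P2:{R,S}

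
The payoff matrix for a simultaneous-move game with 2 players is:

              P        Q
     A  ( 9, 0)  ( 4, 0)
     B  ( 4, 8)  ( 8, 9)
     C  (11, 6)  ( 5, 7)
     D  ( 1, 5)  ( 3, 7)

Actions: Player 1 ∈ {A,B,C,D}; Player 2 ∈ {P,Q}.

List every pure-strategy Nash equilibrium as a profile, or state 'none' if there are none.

NE set: (B,Q)

(A,P): not NE [P1→C gives 11>9]
(A,Q): not NE [P1→B gives 8>4]
(B,P): not NE [P1→C gives 11>4; P2→Q gives 9>8]
(B,Q): NE
(C,P): not NE [P2→Q gives 7>6]
(C,Q): not NE [P1→B gives 8>5]
(D,P): not NE [P1→C gives 11>1; P2→Q gives 7>5]
(D,Q): not NE [P1→B gives 8>3]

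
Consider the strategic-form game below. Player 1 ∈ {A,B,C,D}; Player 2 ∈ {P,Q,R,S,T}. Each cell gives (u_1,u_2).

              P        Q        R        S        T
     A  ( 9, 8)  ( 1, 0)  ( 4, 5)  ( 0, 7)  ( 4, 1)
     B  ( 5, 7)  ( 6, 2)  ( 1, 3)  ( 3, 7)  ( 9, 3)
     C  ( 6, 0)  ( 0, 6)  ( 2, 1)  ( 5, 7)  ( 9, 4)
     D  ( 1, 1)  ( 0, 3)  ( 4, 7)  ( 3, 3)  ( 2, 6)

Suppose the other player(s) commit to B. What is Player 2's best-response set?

argmax u_2 = {P,S}

u_2(P vs B) = 7
u_2(Q vs B) = 2
u_2(R vs B) = 3
u_2(S vs B) = 7
u_2(T vs B) = 3
max payoff 7 at {P,S}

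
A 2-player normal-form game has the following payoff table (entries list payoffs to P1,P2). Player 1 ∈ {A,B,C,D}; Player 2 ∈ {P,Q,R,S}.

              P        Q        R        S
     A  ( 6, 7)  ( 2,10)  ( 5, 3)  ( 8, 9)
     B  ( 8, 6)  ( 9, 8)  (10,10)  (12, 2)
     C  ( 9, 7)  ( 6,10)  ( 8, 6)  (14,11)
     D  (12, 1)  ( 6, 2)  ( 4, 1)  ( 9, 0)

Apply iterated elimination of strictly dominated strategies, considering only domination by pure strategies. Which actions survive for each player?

P1 drop A (B beats it: P:8>6 Q:9>2 R:10>5 S:12>8)
P2 drop P (Q beats it: B:8>6 C:10>7 D:2>1)
P1 drop D (B beats it: Q:9>6 R:10>4 S:12>9)
P1→{B,C} P2→{Q,R,S}

IESDS → P1:{B,C} P2:{Q,R,S}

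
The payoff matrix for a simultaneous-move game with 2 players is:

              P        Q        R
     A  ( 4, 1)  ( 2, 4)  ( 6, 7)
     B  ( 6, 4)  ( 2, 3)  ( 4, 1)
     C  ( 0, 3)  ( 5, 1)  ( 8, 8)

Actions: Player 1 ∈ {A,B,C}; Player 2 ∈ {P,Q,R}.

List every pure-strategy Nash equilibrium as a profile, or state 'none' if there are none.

(A,P): not NE [P1→B gives 6>4; P2→R gives 7>1]
(A,Q): not NE [P1→C gives 5>2; P2→R gives 7>4]
(A,R): not NE [P1→C gives 8>6]
(B,P): NE
(B,Q): not NE [P1→C gives 5>2; P2→P gives 4>3]
(B,R): not NE [P1→C gives 8>4; P2→P gives 4>1]
(C,P): not NE [P1→B gives 6>0; P2→R gives 8>3]
(C,Q): not NE [P2→R gives 8>1]
(C,R): NE

PSNE = {(B,P), (C,R)}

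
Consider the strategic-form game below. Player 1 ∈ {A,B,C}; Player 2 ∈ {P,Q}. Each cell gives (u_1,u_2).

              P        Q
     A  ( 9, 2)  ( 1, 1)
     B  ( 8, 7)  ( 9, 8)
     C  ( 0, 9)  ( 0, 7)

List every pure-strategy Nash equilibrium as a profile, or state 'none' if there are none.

NE set: (A,P), (B,Q)

(A,P): NE
(A,Q): not NE [P1→B gives 9>1; P2→P gives 2>1]
(B,P): not NE [P1→A gives 9>8; P2→Q gives 8>7]
(B,Q): NE
(C,P): not NE [P1→A gives 9>0]
(C,Q): not NE [P1→B gives 9>0; P2→P gives 9>7]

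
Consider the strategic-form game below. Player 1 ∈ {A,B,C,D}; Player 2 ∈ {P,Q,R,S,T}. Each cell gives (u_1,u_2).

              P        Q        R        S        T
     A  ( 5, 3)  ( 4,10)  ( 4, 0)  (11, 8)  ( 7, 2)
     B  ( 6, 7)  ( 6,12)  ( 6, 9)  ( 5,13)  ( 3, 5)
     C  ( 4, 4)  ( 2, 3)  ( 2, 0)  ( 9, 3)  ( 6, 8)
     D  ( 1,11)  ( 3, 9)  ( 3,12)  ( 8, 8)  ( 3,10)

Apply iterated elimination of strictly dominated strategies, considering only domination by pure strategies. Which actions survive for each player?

P1 drop C (A beats it: P:5>4 Q:4>2 R:4>2 S:11>9 T:7>6)
P1 drop D (A beats it: P:5>1 Q:4>3 R:4>3 S:11>8 T:7>3)
P2 drop P (Q beats it: A:10>3 B:12>7)
P2 drop R (Q beats it: A:10>0 B:12>9)
P2 drop T (Q beats it: A:10>2 B:12>5)
P1→{A,B} P2→{Q,S}

IESDS → P1:{A,B} P2:{Q,S}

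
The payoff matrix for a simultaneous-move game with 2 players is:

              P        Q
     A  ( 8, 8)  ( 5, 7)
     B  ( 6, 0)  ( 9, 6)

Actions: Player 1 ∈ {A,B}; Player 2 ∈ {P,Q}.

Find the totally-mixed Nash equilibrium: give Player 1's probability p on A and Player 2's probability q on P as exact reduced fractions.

(p,q) = (6/7, 2/3)

P1 indiff ⇒ q·8+(1-q)·5 = q·6+(1-q)·9 ⇒ q(2) = (1-q)(4) ⇒ q = 2/3
P2 indiff ⇒ p·8+(1-p)·0 = p·7+(1-p)·6 ⇒ p(1) = (1-p)(6) ⇒ p = 6/7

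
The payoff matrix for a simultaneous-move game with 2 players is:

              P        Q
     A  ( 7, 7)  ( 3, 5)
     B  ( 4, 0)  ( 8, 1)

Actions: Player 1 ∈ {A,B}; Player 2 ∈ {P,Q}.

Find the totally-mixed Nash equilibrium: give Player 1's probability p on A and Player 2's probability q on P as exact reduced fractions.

p=1/3, q=5/8

P1 indiff ⇒ q·7+(1-q)·3 = q·4+(1-q)·8 ⇒ q(3) = (1-q)(5) ⇒ q = 5/8
P2 indiff ⇒ p·7+(1-p)·0 = p·5+(1-p)·1 ⇒ p(2) = (1-p)(1) ⇒ p = 1/3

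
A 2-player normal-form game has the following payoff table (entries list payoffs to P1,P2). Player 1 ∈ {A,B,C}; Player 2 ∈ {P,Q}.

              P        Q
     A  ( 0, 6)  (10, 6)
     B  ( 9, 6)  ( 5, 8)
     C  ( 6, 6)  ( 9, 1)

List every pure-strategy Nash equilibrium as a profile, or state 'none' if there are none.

PSNE = {(A,Q)}

(A,P): not NE [P1→B gives 9>0]
(A,Q): NE
(B,P): not NE [P2→Q gives 8>6]
(B,Q): not NE [P1→A gives 10>5]
(C,P): not NE [P1→B gives 9>6]
(C,Q): not NE [P1→A gives 10>9; P2→P gives 6>1]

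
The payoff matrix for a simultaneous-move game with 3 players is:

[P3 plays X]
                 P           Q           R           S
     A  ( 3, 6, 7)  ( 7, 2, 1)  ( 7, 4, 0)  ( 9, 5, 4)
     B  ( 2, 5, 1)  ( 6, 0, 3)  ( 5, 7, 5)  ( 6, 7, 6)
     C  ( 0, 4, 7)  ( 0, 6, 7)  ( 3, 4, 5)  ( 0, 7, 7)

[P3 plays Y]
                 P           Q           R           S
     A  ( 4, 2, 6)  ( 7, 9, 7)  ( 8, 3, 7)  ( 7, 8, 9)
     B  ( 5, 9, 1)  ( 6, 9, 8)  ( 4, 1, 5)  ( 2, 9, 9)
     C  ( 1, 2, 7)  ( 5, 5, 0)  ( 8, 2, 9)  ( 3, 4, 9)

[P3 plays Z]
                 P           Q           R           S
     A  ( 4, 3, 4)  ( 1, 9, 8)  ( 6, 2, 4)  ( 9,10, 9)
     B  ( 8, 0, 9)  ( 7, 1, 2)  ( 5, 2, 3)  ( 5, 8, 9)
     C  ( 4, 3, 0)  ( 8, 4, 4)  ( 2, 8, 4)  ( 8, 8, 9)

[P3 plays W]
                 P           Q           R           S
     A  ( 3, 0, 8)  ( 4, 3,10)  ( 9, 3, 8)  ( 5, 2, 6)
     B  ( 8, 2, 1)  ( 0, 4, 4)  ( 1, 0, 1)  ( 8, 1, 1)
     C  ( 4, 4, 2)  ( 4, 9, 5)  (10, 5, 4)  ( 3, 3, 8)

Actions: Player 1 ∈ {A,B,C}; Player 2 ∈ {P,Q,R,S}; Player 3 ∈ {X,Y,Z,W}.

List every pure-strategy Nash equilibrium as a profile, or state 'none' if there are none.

PSNE = {(A,Q,W), (A,S,Z)}

(A,P,X): not NE [P3→W gives 8>7]
(A,P,Y): not NE [P1→B gives 5>4; P2→Q gives 9>2; P3→W gives 8>6]
(A,P,Z): not NE [P1→B gives 8>4; P2→S gives 10>3; P3→W gives 8>4]
(A,P,W): not NE [P1→B gives 8>3; P2→R gives 3>0]
(A,Q,X): not NE [P2→P gives 6>2; P3→W gives 10>1]
(A,Q,Y): not NE [P3→W gives 10>7]
(A,Q,Z): not NE [P1→C gives 8>1; P2→S gives 10>9; P3→W gives 10>8]
(A,Q,W): NE
(A,R,X): not NE [P2→P gives 6>4; P3→W gives 8>0]
(A,R,Y): not NE [P2→Q gives 9>3; P3→W gives 8>7]
(A,R,Z): not NE [P2→S gives 10>2; P3→W gives 8>4]
(A,R,W): not NE [P1→C gives 10>9]
(A,S,X): not NE [P2→P gives 6>5; P3→Z gives 9>4]
(A,S,Y): not NE [P2→Q gives 9>8]
(A,S,Z): NE
(A,S,W): not NE [P1→B gives 8>5; P2→R gives 3>2; P3→Z gives 9>6]
(B,P,X): not NE [P1→A gives 3>2; P2→S gives 7>5; P3→Z gives 9>1]
(B,P,Y): not NE [P3→Z gives 9>1]
(B,P,Z): not NE [P2→S gives 8>0]
(B,P,W): not NE [P2→Q gives 4>2; P3→Z gives 9>1]
(B,Q,X): not NE [P1→A gives 7>6; P2→S gives 7>0; P3→Y gives 8>3]
(B,Q,Y): not NE [P1→A gives 7>6]
(B,Q,Z): not NE [P1→C gives 8>7; P2→S gives 8>1; P3→Y gives 8>2]
(B,Q,W): not NE [P1→C gives 4>0; P3→Y gives 8>4]
(B,R,X): not NE [P1→A gives 7>5]
(B,R,Y): not NE [P1→C gives 8>4; P2→S gives 9>1]
(B,R,Z): not NE [P1→A gives 6>5; P2→S gives 8>2; P3→Y gives 5>3]
(B,R,W): not NE [P1→C gives 10>1; P2→Q gives 4>0; P3→Y gives 5>1]
(B,S,X): not NE [P1→A gives 9>6; P3→Z gives 9>6]
(B,S,Y): not NE [P1→A gives 7>2]
(B,S,Z): not NE [P1→A gives 9>5]
(B,S,W): not NE [P2→Q gives 4>1; P3→Z gives 9>1]
(C,P,X): not NE [P1→A gives 3>0; P2→S gives 7>4]
(C,P,Y): not NE [P1→B gives 5>1; P2→Q gives 5>2]
(C,P,Z): not NE [P1→B gives 8>4; P2→S gives 8>3; P3→Y gives 7>0]
(C,P,W): not NE [P1→B gives 8>4; P2→Q gives 9>4; P3→Y gives 7>2]
(C,Q,X): not NE [P1→A gives 7>0; P2→S gives 7>6]
(C,Q,Y): not NE [P1→A gives 7>5; P3→X gives 7>0]
(C,Q,Z): not NE [P2→S gives 8>4; P3→X gives 7>4]
(C,Q,W): not NE [P3→X gives 7>5]
(C,R,X): not NE [P1→A gives 7>3; P2→S gives 7>4; P3→Y gives 9>5]
(C,R,Y): not NE [P2→Q gives 5>2]
(C,R,Z): not NE [P1→A gives 6>2; P3→Y gives 9>4]
(C,R,W): not NE [P2→Q gives 9>5; P3→Y gives 9>4]
(C,S,X): not NE [P1→A gives 9>0; P3→Z gives 9>7]
(C,S,Y): not NE [P1→A gives 7>3; P2→Q gives 5>4]
(C,S,Z): not NE [P1→A gives 9>8]
(C,S,W): not NE [P1→B gives 8>3; P2→Q gives 9>3; P3→Z gives 9>8]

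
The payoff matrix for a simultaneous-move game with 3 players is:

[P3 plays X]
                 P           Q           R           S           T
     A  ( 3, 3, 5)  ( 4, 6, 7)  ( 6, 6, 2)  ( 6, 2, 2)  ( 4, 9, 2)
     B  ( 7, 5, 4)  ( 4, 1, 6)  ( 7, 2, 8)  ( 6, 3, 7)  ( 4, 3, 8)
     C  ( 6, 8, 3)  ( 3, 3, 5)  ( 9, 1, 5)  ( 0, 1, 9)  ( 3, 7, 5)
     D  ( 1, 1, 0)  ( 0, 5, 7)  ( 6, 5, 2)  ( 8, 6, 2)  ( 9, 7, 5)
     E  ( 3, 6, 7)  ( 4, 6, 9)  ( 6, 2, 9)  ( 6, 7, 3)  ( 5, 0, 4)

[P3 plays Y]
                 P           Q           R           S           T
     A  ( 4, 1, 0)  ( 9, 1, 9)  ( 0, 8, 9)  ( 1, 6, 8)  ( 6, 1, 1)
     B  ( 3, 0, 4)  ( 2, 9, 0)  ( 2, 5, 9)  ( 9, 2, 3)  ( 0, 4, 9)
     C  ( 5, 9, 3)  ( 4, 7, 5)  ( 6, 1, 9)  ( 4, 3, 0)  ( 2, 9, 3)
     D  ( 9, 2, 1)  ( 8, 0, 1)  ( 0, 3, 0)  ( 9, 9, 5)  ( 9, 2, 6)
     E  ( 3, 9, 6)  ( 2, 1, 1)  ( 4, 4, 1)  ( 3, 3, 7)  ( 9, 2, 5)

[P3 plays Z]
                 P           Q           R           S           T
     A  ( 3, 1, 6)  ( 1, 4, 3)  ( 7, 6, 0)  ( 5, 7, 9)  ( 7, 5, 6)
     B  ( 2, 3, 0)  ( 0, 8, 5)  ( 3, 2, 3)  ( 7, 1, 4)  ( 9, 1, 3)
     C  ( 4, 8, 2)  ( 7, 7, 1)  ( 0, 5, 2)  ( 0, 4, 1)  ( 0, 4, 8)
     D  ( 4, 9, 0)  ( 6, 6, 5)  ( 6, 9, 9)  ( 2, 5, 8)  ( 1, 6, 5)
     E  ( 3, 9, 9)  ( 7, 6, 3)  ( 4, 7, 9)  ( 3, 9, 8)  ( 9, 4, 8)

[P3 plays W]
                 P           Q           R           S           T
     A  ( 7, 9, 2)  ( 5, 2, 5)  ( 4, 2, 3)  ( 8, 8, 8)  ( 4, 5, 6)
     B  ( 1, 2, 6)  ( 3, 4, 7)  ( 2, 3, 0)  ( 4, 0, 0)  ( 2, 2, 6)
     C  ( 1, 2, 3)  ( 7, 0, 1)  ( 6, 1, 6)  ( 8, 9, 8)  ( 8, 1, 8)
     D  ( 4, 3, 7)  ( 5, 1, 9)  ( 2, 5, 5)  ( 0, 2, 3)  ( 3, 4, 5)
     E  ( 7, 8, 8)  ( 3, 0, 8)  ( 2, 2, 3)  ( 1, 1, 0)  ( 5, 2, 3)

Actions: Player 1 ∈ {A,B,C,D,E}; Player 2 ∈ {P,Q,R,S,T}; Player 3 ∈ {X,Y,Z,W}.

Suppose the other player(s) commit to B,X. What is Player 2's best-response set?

u_2(P vs B,X) = 5
u_2(Q vs B,X) = 1
u_2(R vs B,X) = 2
u_2(S vs B,X) = 3
u_2(T vs B,X) = 3
max payoff 5 at {P}

P2 best: {P}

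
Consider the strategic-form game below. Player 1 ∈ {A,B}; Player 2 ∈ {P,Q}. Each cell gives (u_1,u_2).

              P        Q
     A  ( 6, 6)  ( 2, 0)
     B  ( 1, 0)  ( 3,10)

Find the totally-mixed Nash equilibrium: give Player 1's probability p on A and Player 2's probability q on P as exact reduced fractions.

P1 mixes 5/8 on A; P2 mixes 1/6 on P

P1 indiff ⇒ q·6+(1-q)·2 = q·1+(1-q)·3 ⇒ q(5) = (1-q)(1) ⇒ q = 1/6
P2 indiff ⇒ p·6+(1-p)·0 = p·0+(1-p)·10 ⇒ p(6) = (1-p)(10) ⇒ p = 5/8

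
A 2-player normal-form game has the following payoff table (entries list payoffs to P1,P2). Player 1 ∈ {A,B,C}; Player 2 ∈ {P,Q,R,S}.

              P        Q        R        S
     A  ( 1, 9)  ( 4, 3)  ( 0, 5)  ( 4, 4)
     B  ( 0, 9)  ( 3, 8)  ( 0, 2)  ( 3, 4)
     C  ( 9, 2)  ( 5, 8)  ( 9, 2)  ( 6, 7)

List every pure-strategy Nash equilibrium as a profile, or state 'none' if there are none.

Nash profiles: (C,Q)

(A,P): not NE [P1→C gives 9>1]
(A,Q): not NE [P1→C gives 5>4; P2→P gives 9>3]
(A,R): not NE [P1→C gives 9>0; P2→P gives 9>5]
(A,S): not NE [P1→C gives 6>4; P2→P gives 9>4]
(B,P): not NE [P1→C gives 9>0]
(B,Q): not NE [P1→C gives 5>3; P2→P gives 9>8]
(B,R): not NE [P1→C gives 9>0; P2→P gives 9>2]
(B,S): not NE [P1→C gives 6>3; P2→P gives 9>4]
(C,P): not NE [P2→Q gives 8>2]
(C,Q): NE
(C,R): not NE [P2→Q gives 8>2]
(C,S): not NE [P2→Q gives 8>7]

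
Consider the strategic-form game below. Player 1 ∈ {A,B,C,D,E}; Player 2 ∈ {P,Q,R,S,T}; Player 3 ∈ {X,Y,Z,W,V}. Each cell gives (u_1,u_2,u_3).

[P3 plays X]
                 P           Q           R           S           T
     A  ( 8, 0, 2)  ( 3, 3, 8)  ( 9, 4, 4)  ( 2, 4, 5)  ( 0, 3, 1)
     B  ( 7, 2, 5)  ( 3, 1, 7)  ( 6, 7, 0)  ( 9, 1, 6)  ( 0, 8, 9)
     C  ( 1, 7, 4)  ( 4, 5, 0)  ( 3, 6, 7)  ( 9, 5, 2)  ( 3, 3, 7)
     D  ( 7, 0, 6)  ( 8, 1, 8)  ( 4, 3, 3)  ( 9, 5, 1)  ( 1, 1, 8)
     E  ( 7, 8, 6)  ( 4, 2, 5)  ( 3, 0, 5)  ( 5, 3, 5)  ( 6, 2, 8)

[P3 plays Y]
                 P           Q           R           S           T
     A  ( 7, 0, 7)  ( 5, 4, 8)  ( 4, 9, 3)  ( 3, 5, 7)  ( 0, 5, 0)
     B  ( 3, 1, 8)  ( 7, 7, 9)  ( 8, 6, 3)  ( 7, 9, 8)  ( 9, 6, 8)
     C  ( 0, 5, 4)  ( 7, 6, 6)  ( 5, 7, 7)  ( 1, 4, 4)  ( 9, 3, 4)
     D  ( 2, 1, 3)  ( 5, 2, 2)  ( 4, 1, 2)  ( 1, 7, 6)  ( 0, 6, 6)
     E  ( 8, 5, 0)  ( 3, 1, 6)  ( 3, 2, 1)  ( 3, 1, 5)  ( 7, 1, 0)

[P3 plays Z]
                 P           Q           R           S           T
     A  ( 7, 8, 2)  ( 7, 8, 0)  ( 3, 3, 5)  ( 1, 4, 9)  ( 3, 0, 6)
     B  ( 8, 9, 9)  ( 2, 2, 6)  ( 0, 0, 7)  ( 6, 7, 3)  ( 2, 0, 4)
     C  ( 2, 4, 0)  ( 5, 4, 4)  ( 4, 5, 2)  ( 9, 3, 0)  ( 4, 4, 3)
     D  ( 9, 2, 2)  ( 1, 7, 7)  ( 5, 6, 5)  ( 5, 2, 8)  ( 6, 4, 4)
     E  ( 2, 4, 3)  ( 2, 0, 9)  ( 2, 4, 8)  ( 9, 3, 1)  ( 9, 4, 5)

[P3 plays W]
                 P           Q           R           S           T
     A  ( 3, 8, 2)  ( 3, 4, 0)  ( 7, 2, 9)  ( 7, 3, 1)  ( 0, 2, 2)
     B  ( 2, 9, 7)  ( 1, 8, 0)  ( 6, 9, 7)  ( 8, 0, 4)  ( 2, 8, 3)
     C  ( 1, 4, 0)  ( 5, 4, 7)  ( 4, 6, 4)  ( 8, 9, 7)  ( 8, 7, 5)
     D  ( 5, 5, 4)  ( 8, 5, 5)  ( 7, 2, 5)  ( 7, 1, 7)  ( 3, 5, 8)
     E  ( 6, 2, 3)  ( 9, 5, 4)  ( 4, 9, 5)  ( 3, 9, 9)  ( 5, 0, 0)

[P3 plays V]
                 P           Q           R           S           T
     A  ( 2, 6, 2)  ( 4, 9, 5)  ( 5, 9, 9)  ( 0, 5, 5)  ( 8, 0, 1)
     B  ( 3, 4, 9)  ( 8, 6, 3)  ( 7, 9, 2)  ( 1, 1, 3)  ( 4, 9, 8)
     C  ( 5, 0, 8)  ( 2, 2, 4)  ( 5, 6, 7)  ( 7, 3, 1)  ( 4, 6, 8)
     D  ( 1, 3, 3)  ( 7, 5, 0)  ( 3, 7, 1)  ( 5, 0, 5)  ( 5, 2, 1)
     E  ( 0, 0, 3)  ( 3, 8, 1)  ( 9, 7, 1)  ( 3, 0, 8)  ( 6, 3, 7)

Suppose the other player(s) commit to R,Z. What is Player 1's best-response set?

argmax u_1 = {D}

u_1(A vs R,Z) = 3
u_1(B vs R,Z) = 0
u_1(C vs R,Z) = 4
u_1(D vs R,Z) = 5
u_1(E vs R,Z) = 2
max payoff 5 at {D}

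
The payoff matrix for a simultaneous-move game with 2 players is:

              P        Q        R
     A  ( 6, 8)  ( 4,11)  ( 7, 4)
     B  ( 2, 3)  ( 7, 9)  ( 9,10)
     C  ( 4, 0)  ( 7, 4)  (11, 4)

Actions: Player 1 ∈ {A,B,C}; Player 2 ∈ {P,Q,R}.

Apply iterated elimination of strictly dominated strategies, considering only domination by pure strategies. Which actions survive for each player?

Survivors P1:{B,C} P2:{Q,R}

P2 drop P (Q beats it: A:11>8 B:9>3 C:4>0)
P1 drop A (B beats it: Q:7>4 R:9>7)
P1→{B,C} P2→{Q,R}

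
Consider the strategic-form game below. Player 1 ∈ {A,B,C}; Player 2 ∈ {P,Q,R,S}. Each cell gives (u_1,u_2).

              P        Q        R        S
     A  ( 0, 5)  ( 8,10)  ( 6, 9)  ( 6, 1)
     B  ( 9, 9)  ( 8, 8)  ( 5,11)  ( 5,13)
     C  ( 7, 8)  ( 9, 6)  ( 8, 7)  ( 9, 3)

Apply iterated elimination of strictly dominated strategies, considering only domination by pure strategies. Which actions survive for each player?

Remaining: P1:{B,C} P2:{P,R,S}

P1 drop A (C beats it: P:7>0 Q:9>8 R:8>6 S:9>6)
P2 drop Q (P beats it: B:9>8 C:8>6)
P1→{B,C} P2→{P,R,S}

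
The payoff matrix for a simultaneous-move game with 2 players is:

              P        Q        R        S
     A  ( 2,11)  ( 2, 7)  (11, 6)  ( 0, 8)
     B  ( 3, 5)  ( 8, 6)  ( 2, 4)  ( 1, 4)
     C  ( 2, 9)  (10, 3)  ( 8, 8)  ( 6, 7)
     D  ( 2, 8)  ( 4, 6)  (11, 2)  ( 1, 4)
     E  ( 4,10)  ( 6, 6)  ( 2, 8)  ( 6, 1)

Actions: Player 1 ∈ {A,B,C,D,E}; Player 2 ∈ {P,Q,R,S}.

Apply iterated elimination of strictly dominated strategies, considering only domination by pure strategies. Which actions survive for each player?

Remaining: P1:{B,C,E} P2:{P,Q}

P2 drop R (P beats it: A:11>6 B:5>4 C:9>8 D:8>2 E:10>8)
P1 drop A (B beats it: P:3>2 Q:8>2 S:1>0)
P1 drop D (E beats it: P:4>2 Q:6>4 S:6>1)
P2 drop S (P beats it: B:5>4 C:9>7 E:10>1)
P1→{B,C,E} P2→{P,Q}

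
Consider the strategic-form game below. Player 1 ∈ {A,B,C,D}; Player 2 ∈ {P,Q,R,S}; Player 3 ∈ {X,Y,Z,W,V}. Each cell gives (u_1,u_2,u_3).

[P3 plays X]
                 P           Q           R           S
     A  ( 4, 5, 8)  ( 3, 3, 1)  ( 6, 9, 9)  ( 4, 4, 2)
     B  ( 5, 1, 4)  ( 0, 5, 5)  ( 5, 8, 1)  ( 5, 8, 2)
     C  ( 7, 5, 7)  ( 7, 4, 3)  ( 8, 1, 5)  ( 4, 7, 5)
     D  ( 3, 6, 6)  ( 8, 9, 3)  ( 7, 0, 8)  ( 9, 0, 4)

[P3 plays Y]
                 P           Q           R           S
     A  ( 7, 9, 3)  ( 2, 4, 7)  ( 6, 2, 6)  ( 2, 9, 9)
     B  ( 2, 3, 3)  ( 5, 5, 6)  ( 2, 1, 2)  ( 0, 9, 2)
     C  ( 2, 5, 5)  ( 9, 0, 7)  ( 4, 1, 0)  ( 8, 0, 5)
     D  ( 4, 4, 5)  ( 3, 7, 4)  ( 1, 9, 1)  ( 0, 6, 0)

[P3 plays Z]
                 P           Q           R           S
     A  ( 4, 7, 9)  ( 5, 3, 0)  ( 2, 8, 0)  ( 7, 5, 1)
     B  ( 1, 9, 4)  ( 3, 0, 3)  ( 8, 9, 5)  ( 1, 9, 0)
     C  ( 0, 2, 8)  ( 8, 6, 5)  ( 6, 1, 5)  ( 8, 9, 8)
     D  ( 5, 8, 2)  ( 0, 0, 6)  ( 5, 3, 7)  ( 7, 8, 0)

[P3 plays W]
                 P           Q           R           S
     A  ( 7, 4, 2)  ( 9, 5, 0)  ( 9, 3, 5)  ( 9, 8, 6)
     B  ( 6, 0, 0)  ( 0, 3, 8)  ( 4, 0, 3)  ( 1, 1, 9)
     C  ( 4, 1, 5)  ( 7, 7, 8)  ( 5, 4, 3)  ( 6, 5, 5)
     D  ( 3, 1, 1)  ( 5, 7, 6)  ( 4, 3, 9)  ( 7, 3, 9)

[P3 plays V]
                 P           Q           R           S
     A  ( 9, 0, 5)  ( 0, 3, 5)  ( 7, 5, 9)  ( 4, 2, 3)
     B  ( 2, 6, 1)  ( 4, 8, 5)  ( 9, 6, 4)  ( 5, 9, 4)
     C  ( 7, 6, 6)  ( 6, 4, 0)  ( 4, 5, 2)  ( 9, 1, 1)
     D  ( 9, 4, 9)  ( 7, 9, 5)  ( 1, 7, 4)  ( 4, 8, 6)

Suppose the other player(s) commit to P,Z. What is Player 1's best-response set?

P1 best: {D}

u_1(A vs P,Z) = 4
u_1(B vs P,Z) = 1
u_1(C vs P,Z) = 0
u_1(D vs P,Z) = 5
max payoff 5 at {D}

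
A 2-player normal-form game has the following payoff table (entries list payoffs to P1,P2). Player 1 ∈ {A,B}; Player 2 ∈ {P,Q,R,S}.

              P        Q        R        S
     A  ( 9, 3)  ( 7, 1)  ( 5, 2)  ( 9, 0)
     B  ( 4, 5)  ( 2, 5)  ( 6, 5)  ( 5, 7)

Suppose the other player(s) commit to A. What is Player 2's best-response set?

u_2(P vs A) = 3
u_2(Q vs A) = 1
u_2(R vs A) = 2
u_2(S vs A) = 0
max payoff 3 at {P}

P2 best: {P}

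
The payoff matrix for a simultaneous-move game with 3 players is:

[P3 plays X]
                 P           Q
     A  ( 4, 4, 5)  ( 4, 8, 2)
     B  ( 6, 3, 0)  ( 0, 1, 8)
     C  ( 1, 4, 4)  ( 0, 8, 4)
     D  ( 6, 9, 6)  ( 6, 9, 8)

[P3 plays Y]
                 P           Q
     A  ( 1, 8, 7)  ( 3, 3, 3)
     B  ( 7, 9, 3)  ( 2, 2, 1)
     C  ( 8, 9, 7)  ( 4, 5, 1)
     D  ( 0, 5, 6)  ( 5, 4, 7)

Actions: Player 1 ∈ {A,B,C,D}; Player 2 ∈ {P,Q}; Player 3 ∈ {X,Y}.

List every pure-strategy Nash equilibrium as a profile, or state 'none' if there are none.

(A,P,X): not NE [P1→D gives 6>4; P2→Q gives 8>4; P3→Y gives 7>5]
(A,P,Y): not NE [P1→C gives 8>1]
(A,Q,X): not NE [P1→D gives 6>4; P3→Y gives 3>2]
(A,Q,Y): not NE [P1→D gives 5>3; P2→P gives 8>3]
(B,P,X): not NE [P3→Y gives 3>0]
(B,P,Y): not NE [P1→C gives 8>7]
(B,Q,X): not NE [P1→D gives 6>0; P2→P gives 3>1]
(B,Q,Y): not NE [P1→D gives 5>2; P2→P gives 9>2; P3→X gives 8>1]
(C,P,X): not NE [P1→D gives 6>1; P2→Q gives 8>4; P3→Y gives 7>4]
(C,P,Y): NE
(C,Q,X): not NE [P1→D gives 6>0]
(C,Q,Y): not NE [P1→D gives 5>4; P2→P gives 9>5; P3→X gives 4>1]
(D,P,X): NE
(D,P,Y): not NE [P1→C gives 8>0]
(D,Q,X): NE
(D,Q,Y): not NE [P2→P gives 5>4; P3→X gives 8>7]

Nash profiles: (C,P,Y), (D,P,X), (D,Q,X)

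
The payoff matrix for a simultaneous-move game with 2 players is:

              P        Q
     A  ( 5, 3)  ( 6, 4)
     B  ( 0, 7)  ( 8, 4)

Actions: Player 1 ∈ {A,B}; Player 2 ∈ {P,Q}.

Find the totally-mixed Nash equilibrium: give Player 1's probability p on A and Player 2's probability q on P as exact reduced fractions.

(p,q) = (3/4, 2/7)

P1 indiff ⇒ q·5+(1-q)·6 = q·0+(1-q)·8 ⇒ q(5) = (1-q)(2) ⇒ q = 2/7
P2 indiff ⇒ p·3+(1-p)·7 = p·4+(1-p)·4 ⇒ p(-1) = (1-p)(-3) ⇒ p = 3/4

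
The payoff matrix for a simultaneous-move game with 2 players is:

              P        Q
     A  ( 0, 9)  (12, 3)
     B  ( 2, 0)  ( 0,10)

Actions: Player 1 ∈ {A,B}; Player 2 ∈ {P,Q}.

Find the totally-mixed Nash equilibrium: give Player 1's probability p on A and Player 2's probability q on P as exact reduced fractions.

P1 indiff ⇒ q·0+(1-q)·12 = q·2+(1-q)·0 ⇒ q(-2) = (1-q)(-12) ⇒ q = 6/7
P2 indiff ⇒ p·9+(1-p)·0 = p·3+(1-p)·10 ⇒ p(6) = (1-p)(10) ⇒ p = 5/8

p=5/8, q=6/7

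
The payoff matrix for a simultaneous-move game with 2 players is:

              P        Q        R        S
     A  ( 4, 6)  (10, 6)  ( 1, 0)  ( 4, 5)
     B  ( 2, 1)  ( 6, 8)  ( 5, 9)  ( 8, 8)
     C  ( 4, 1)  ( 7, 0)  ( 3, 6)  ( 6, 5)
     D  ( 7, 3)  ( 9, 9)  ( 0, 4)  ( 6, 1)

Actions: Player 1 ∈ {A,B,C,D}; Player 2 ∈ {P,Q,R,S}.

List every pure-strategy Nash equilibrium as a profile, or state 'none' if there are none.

Nash profiles: (A,Q), (B,R)

(A,P): not NE [P1→D gives 7>4]
(A,Q): NE
(A,R): not NE [P1→B gives 5>1; P2→Q gives 6>0]
(A,S): not NE [P1→B gives 8>4; P2→Q gives 6>5]
(B,P): not NE [P1→D gives 7>2; P2→R gives 9>1]
(B,Q): not NE [P1→A gives 10>6; P2→R gives 9>8]
(B,R): NE
(B,S): not NE [P2→R gives 9>8]
(C,P): not NE [P1→D gives 7>4; P2→R gives 6>1]
(C,Q): not NE [P1→A gives 10>7; P2→R gives 6>0]
(C,R): not NE [P1→B gives 5>3]
(C,S): not NE [P1→B gives 8>6; P2→R gives 6>5]
(D,P): not NE [P2→Q gives 9>3]
(D,Q): not NE [P1→A gives 10>9]
(D,R): not NE [P1→B gives 5>0; P2→Q gives 9>4]
(D,S): not NE [P1→B gives 8>6; P2→Q gives 9>1]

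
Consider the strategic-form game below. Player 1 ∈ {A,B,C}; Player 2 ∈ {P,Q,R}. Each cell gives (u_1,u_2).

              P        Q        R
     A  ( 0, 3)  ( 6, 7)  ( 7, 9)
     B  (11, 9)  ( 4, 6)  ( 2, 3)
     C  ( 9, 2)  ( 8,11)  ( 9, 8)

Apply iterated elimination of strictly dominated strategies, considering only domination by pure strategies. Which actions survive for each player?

IESDS → P1:{B,C} P2:{P,Q}

P1 drop A (C beats it: P:9>0 Q:8>6 R:9>7)
P2 drop R (Q beats it: B:6>3 C:11>8)
P1→{B,C} P2→{P,Q}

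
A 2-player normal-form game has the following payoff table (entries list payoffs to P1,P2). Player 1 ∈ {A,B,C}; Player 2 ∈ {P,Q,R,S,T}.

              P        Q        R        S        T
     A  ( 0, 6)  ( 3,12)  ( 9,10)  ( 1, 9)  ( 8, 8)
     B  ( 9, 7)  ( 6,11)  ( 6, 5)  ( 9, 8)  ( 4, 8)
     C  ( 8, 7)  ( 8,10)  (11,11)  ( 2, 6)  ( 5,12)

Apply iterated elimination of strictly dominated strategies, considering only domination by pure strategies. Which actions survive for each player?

Survivors P1:{A,C} P2:{Q,R,T}

P2 drop P (Q beats it: A:12>6 B:11>7 C:10>7)
P2 drop S (Q beats it: A:12>9 B:11>8 C:10>6)
P1 drop B (C beats it: Q:8>6 R:11>6 T:5>4)
P1→{A,C} P2→{Q,R,T}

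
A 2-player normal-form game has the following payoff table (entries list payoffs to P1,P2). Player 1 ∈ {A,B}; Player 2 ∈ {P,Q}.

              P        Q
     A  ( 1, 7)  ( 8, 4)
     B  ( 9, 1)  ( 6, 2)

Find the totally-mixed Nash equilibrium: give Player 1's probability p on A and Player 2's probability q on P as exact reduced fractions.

(p,q) = (1/4, 1/5)

P1 indiff ⇒ q·1+(1-q)·8 = q·9+(1-q)·6 ⇒ q(-8) = (1-q)(-2) ⇒ q = 1/5
P2 indiff ⇒ p·7+(1-p)·1 = p·4+(1-p)·2 ⇒ p(3) = (1-p)(1) ⇒ p = 1/4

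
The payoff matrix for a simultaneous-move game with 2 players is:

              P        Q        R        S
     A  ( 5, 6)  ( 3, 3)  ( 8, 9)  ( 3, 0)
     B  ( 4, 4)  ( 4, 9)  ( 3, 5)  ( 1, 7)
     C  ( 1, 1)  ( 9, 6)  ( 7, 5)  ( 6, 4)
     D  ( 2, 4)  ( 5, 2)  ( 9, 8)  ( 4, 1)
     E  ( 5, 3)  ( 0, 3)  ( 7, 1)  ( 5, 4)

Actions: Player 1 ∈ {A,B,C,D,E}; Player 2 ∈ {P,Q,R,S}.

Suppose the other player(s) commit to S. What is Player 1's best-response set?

P1 best: {C}

u_1(A vs S) = 3
u_1(B vs S) = 1
u_1(C vs S) = 6
u_1(D vs S) = 4
u_1(E vs S) = 5
max payoff 6 at {C}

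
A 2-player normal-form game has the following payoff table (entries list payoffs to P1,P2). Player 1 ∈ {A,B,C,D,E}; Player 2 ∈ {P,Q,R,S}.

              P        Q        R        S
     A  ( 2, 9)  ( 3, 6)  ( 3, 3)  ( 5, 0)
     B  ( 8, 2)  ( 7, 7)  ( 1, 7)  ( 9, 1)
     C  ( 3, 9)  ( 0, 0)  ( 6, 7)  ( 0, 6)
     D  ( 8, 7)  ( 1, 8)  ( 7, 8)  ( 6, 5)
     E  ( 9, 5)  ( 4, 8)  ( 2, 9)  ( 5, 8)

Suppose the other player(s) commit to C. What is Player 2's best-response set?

u_2(P vs C) = 9
u_2(Q vs C) = 0
u_2(R vs C) = 7
u_2(S vs C) = 6
max payoff 9 at {P}

argmax u_2 = {P}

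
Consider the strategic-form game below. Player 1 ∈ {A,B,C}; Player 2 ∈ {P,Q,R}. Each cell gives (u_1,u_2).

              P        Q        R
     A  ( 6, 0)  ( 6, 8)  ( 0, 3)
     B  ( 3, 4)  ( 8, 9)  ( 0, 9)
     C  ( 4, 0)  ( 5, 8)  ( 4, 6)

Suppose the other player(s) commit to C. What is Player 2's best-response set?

argmax u_2 = {Q}

u_2(P vs C) = 0
u_2(Q vs C) = 8
u_2(R vs C) = 6
max payoff 8 at {Q}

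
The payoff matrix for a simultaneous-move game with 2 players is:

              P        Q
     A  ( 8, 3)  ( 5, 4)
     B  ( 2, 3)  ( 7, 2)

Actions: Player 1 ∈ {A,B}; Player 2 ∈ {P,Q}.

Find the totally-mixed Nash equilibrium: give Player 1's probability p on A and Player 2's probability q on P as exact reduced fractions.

P1 indiff ⇒ q·8+(1-q)·5 = q·2+(1-q)·7 ⇒ q(6) = (1-q)(2) ⇒ q = 1/4
P2 indiff ⇒ p·3+(1-p)·3 = p·4+(1-p)·2 ⇒ p(-1) = (1-p)(-1) ⇒ p = 1/2

P1 mixes 1/2 on A; P2 mixes 1/4 on P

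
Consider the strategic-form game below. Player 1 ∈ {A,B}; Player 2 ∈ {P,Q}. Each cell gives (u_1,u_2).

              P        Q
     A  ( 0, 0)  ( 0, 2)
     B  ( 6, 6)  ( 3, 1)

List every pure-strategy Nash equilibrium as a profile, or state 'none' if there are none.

(A,P): not NE [P1→B gives 6>0; P2→Q gives 2>0]
(A,Q): not NE [P1→B gives 3>0]
(B,P): NE
(B,Q): not NE [P2→P gives 6>1]

NE set: (B,P)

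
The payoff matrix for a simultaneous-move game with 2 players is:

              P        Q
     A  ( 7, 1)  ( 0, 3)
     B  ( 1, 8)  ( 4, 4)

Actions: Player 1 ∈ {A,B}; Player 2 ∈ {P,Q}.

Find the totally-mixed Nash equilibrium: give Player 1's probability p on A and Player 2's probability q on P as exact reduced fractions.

(p,q) = (2/3, 2/5)

P1 indiff ⇒ q·7+(1-q)·0 = q·1+(1-q)·4 ⇒ q(6) = (1-q)(4) ⇒ q = 2/5
P2 indiff ⇒ p·1+(1-p)·8 = p·3+(1-p)·4 ⇒ p(-2) = (1-p)(-4) ⇒ p = 2/3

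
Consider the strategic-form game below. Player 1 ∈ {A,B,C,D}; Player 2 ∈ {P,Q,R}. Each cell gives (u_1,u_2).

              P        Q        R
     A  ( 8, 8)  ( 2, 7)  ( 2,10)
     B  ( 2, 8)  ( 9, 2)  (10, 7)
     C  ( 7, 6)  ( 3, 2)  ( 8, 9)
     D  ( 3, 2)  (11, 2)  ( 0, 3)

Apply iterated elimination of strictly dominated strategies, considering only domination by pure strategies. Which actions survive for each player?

P2 drop Q (R beats it: A:10>7 B:7>2 C:9>2 D:3>2)
P1 drop D (A beats it: P:8>3 R:2>0)
P1→{A,B,C} P2→{P,R}

IESDS → P1:{A,B,C} P2:{P,R}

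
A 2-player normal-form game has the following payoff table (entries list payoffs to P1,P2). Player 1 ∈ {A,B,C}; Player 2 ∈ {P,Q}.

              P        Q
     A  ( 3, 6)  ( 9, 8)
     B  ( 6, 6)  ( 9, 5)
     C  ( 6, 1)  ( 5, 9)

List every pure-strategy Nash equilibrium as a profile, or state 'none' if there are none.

PSNE = {(A,Q), (B,P)}

(A,P): not NE [P1→C gives 6>3; P2→Q gives 8>6]
(A,Q): NE
(B,P): NE
(B,Q): not NE [P2→P gives 6>5]
(C,P): not NE [P2→Q gives 9>1]
(C,Q): not NE [P1→B gives 9>5]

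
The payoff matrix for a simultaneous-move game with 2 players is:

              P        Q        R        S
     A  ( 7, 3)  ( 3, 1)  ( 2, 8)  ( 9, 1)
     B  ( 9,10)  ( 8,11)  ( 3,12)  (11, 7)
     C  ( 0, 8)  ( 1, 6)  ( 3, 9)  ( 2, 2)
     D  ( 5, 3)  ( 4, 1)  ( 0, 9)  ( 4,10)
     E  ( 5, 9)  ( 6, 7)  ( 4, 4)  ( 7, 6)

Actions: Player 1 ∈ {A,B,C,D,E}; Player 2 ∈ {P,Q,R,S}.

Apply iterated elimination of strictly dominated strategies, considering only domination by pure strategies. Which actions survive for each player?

Remaining: P1:{B,E} P2:{P,Q,R}

P1 drop A (B beats it: P:9>7 Q:8>3 R:3>2 S:11>9)
P1 drop C (E beats it: P:5>0 Q:6>1 R:4>3 S:7>2)
P1 drop D (B beats it: P:9>5 Q:8>4 R:3>0 S:11>4)
P2 drop S (P beats it: B:10>7 E:9>6)
P1→{B,E} P2→{P,Q,R}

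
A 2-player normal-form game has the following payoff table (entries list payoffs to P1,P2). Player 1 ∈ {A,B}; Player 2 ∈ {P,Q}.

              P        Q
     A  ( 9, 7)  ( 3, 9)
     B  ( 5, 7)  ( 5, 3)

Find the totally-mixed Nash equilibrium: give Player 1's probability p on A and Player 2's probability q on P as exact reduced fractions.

P1 indiff ⇒ q·9+(1-q)·3 = q·5+(1-q)·5 ⇒ q(4) = (1-q)(2) ⇒ q = 1/3
P2 indiff ⇒ p·7+(1-p)·7 = p·9+(1-p)·3 ⇒ p(-2) = (1-p)(-4) ⇒ p = 2/3

p=2/3, q=1/3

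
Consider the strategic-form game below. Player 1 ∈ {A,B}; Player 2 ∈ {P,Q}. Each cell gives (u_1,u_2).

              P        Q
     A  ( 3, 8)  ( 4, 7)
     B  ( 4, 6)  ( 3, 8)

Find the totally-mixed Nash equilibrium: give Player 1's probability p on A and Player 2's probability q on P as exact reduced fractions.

(p,q) = (2/3, 1/2)

P1 indiff ⇒ q·3+(1-q)·4 = q·4+(1-q)·3 ⇒ q(-1) = (1-q)(-1) ⇒ q = 1/2
P2 indiff ⇒ p·8+(1-p)·6 = p·7+(1-p)·8 ⇒ p(1) = (1-p)(2) ⇒ p = 2/3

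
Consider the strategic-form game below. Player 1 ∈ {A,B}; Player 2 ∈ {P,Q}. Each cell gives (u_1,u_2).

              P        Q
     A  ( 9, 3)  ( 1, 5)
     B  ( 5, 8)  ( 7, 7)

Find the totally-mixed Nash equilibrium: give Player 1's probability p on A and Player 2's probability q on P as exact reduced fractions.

P1 mixes 1/3 on A; P2 mixes 3/5 on P

P1 indiff ⇒ q·9+(1-q)·1 = q·5+(1-q)·7 ⇒ q(4) = (1-q)(6) ⇒ q = 3/5
P2 indiff ⇒ p·3+(1-p)·8 = p·5+(1-p)·7 ⇒ p(-2) = (1-p)(-1) ⇒ p = 1/3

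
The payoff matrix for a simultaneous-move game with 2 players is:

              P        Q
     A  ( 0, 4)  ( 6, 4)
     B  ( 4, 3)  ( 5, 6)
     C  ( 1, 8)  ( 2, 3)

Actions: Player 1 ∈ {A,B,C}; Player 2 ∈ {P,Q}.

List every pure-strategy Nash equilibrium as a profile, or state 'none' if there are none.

PSNE = {(A,Q)}

(A,P): not NE [P1→B gives 4>0]
(A,Q): NE
(B,P): not NE [P2→Q gives 6>3]
(B,Q): not NE [P1→A gives 6>5]
(C,P): not NE [P1→B gives 4>1]
(C,Q): not NE [P1→A gives 6>2; P2→P gives 8>3]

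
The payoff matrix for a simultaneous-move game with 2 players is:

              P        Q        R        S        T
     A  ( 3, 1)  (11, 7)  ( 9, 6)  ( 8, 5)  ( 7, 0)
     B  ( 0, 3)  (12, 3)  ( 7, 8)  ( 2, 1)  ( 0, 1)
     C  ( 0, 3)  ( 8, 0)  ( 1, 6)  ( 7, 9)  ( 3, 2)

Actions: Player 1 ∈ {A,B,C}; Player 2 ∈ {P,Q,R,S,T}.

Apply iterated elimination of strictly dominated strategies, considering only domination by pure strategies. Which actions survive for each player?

IESDS → P1:{A,B} P2:{Q,R}

P1 drop C (A beats it: P:3>0 Q:11>8 R:9>1 S:8>7 T:7>3)
P2 drop P (R beats it: A:6>1 B:8>3)
P2 drop S (Q beats it: A:7>5 B:3>1)
P2 drop T (Q beats it: A:7>0 B:3>1)
P1→{A,B} P2→{Q,R}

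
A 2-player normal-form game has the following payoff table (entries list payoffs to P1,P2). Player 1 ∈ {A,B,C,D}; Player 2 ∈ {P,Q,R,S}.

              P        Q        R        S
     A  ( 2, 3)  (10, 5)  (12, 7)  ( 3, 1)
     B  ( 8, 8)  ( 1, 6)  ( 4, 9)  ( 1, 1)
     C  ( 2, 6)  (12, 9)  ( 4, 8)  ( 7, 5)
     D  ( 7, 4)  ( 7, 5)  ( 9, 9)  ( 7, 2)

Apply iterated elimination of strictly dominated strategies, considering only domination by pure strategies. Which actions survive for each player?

P2 drop P (R beats it: A:7>3 B:9>8 C:8>6 D:9>4)
P1 drop B (A beats it: Q:10>1 R:12>4 S:3>1)
P2 drop S (Q beats it: A:5>1 C:9>5 D:5>2)
P1 drop D (A beats it: Q:10>7 R:12>9)
P1→{A,C} P2→{Q,R}

Remaining: P1:{A,C} P2:{Q,R}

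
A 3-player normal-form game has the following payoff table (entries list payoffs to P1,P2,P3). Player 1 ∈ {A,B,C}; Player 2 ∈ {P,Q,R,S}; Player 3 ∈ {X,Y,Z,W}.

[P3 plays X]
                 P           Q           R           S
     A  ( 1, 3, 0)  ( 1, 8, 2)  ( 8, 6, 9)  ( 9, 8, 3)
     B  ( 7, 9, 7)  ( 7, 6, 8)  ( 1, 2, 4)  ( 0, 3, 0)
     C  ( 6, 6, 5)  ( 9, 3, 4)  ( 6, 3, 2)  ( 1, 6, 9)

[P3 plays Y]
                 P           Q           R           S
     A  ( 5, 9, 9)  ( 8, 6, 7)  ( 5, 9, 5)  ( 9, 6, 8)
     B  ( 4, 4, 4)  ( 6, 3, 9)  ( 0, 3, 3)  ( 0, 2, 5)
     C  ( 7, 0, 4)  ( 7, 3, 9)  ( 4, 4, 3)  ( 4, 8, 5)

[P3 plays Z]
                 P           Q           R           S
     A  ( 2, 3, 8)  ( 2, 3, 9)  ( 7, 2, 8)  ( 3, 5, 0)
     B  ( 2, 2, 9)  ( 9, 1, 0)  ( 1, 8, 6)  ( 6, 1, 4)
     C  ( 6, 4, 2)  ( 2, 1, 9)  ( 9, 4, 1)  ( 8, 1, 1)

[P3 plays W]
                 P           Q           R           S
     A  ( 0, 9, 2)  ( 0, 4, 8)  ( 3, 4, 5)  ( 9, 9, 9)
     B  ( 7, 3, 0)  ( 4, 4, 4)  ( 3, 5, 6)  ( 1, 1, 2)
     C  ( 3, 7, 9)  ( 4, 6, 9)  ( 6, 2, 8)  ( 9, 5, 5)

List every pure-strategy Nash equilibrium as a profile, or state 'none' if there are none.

PSNE = {(A,S,W)}

(A,P,X): not NE [P1→B gives 7>1; P2→S gives 8>3; P3→Y gives 9>0]
(A,P,Y): not NE [P1→C gives 7>5]
(A,P,Z): not NE [P1→C gives 6>2; P2→S gives 5>3; P3→Y gives 9>8]
(A,P,W): not NE [P1→B gives 7>0; P3→Y gives 9>2]
(A,Q,X): not NE [P1→C gives 9>1; P3→Z gives 9>2]
(A,Q,Y): not NE [P2→R gives 9>6; P3→Z gives 9>7]
(A,Q,Z): not NE [P1→B gives 9>2; P2→S gives 5>3]
(A,Q,W): not NE [P1→C gives 4>0; P2→S gives 9>4; P3→Z gives 9>8]
(A,R,X): not NE [P2→S gives 8>6]
(A,R,Y): not NE [P3→X gives 9>5]
(A,R,Z): not NE [P1→C gives 9>7; P2→S gives 5>2; P3→X gives 9>8]
(A,R,W): not NE [P1→C gives 6>3; P2→S gives 9>4; P3→X gives 9>5]
(A,S,X): not NE [P3→W gives 9>3]
(A,S,Y): not NE [P2→R gives 9>6; P3→W gives 9>8]
(A,S,Z): not NE [P1→C gives 8>3; P3→W gives 9>0]
(A,S,W): NE
(B,P,X): not NE [P3→Z gives 9>7]
(B,P,Y): not NE [P1→C gives 7>4; P3→Z gives 9>4]
(B,P,Z): not NE [P1→C gives 6>2; P2→R gives 8>2]
(B,P,W): not NE [P2→R gives 5>3; P3→Z gives 9>0]
(B,Q,X): not NE [P1→C gives 9>7; P2→P gives 9>6; P3→Y gives 9>8]
(B,Q,Y): not NE [P1→A gives 8>6; P2→P gives 4>3]
(B,Q,Z): not NE [P2→R gives 8>1; P3→Y gives 9>0]
(B,Q,W): not NE [P2→R gives 5>4; P3→Y gives 9>4]
(B,R,X): not NE [P1→A gives 8>1; P2→P gives 9>2; P3→W gives 6>4]
(B,R,Y): not NE [P1→A gives 5>0; P2→P gives 4>3; P3→W gives 6>3]
(B,R,Z): not NE [P1→C gives 9>1]
(B,R,W): not NE [P1→C gives 6>3]
(B,S,X): not NE [P1→A gives 9>0; P2→P gives 9>3; P3→Y gives 5>0]
(B,S,Y): not NE [P1→A gives 9>0; P2→P gives 4>2]
(B,S,Z): not NE [P1→C gives 8>6; P2→R gives 8>1; P3→Y gives 5>4]
(B,S,W): not NE [P1→C gives 9>1; P2→R gives 5>1; P3→Y gives 5>2]
(C,P,X): not NE [P1→B gives 7>6; P3→W gives 9>5]
(C,P,Y): not NE [P2→S gives 8>0; P3→W gives 9>4]
(C,P,Z): not NE [P3→W gives 9>2]
(C,P,W): not NE [P1→B gives 7>3]
(C,Q,X): not NE [P2→S gives 6>3; P3→W gives 9>4]
(C,Q,Y): not NE [P1→A gives 8>7; P2→S gives 8>3]
(C,Q,Z): not NE [P1→B gives 9>2; P2→R gives 4>1]
(C,Q,W): not NE [P2→P gives 7>6]
(C,R,X): not NE [P1→A gives 8>6; P2→S gives 6>3; P3→W gives 8>2]
(C,R,Y): not NE [P1→A gives 5>4; P2→S gives 8>4; P3→W gives 8>3]
(C,R,Z): not NE [P3→W gives 8>1]
(C,R,W): not NE [P2→P gives 7>2]
(C,S,X): not NE [P1→A gives 9>1]
(C,S,Y): not NE [P1→A gives 9>4; P3→X gives 9>5]
(C,S,Z): not NE [P2→R gives 4>1; P3→X gives 9>1]
(C,S,W): not NE [P2→P gives 7>5; P3→X gives 9>5]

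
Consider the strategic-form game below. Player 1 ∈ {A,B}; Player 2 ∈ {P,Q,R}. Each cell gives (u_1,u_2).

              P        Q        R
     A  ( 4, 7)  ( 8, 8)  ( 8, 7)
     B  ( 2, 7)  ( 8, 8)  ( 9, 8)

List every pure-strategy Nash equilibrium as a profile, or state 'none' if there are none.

(A,P): not NE [P2→Q gives 8>7]
(A,Q): NE
(A,R): not NE [P1→B gives 9>8; P2→Q gives 8>7]
(B,P): not NE [P1→A gives 4>2; P2→R gives 8>7]
(B,Q): NE
(B,R): NE

Nash profiles: (A,Q), (B,Q), (B,R)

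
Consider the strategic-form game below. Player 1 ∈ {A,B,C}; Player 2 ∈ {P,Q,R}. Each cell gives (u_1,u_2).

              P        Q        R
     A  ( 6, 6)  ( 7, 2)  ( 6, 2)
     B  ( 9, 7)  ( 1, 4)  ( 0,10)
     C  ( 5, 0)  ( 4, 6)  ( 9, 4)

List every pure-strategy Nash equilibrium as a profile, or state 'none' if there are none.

No pure NE.

(A,P): not NE [P1→B gives 9>6]
(A,Q): not NE [P2→P gives 6>2]
(A,R): not NE [P1→C gives 9>6; P2→P gives 6>2]
(B,P): not NE [P2→R gives 10>7]
(B,Q): not NE [P1→A gives 7>1; P2→R gives 10>4]
(B,R): not NE [P1→C gives 9>0]
(C,P): not NE [P1→B gives 9>5; P2→Q gives 6>0]
(C,Q): not NE [P1→A gives 7>4]
(C,R): not NE [P2→Q gives 6>4]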